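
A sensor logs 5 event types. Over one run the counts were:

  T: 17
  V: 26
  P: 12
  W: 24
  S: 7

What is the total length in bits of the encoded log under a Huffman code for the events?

Build the Huffman tree bottom-up:
merge S(7) and P(12): 19
merge T(17) and 19: 36
merge W(24) and V(26): 50
merge 36 and 50: 86
The encoded length is the sum of every internal node's weight: 19 + 36 + 50 + 86 = 191 bits.

191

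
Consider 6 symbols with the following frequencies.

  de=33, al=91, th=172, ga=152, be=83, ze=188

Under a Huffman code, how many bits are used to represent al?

3

Repeatedly merge the two smallest:
de(33) + be(83) → 116
al(91) + 116 → 207
ga(152) + th(172) → 324
ze(188) + 207 → 395
324 + 395 → 719
al sits 3 levels below the root, so its codeword is 3 bits.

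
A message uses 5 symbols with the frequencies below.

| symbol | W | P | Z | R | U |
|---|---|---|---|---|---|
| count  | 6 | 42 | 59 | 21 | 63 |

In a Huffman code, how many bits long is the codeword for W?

3

Repeatedly merge the two smallest:
merge W(6) and R(21): 27
merge 27 and P(42): 69
merge Z(59) and U(63): 122
merge 69 and 122: 191
The subtree containing W is merged 3 times, so code length = 3.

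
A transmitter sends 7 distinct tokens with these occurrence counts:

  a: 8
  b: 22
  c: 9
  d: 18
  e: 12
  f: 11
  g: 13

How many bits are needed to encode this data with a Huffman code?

Merge the two smallest weights repeatedly:
merge a(8) and c(9): 17
merge f(11) and e(12): 23
merge g(13) and 17: 30
merge d(18) and b(22): 40
merge 23 and 30: 53
merge 40 and 53: 93
The encoded length is the sum of every internal node's weight: 17 + 23 + 30 + 40 + 53 + 93 = 256 bits.

256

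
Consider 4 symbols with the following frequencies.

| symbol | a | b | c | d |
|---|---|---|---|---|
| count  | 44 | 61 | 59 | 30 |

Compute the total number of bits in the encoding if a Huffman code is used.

388

Greedily combine the two least-frequent nodes:
merge d(30) and a(44): 74
merge c(59) and b(61): 120
merge 74 and 120: 194
Total encoded bits = sum of merged weights = 74 + 120 + 194 = 388.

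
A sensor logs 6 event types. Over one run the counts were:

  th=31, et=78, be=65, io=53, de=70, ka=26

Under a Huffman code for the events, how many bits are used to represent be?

Build the tree from the bottom:
ka(26) + th(31) → 57
io(53) + 57 → 110
be(65) + de(70) → 135
et(78) + 110 → 188
135 + 188 → 323
be sits 2 levels below the root, so its codeword is 2 bits.

2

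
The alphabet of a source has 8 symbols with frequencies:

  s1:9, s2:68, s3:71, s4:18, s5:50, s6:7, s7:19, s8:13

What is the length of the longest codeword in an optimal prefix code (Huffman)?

Merge the two lowest-weight nodes at each step:
merge s6(7) and s1(9): 16
merge s8(13) and 16: 29
merge s4(18) and s7(19): 37
merge 29 and 37: 66
merge s5(50) and 66: 116
merge s2(68) and s3(71): 139
merge 116 and 139: 255
The first pair merged (s6, s1) ends up deepest, at depth 5.

5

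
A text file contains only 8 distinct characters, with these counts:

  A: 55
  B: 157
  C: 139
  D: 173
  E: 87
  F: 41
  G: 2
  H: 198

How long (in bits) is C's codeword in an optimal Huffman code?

3

Build the tree from the bottom:
merge G(2) and F(41): 43
merge 43 and A(55): 98
merge E(87) and 98: 185
merge C(139) and B(157): 296
merge D(173) and 185: 358
merge H(198) and 296: 494
merge 358 and 494: 852
C's leaf is at depth 3, giving a 3-bit codeword.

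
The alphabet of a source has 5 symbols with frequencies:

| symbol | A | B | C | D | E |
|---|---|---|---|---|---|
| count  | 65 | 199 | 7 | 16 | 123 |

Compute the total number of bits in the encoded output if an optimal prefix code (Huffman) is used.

732

Build the Huffman tree bottom-up:
C(7) + D(16) → 23
23 + A(65) → 88
88 + E(123) → 211
B(199) + 211 → 410
Total encoded bits = sum of merged weights = 23 + 88 + 211 + 410 = 732.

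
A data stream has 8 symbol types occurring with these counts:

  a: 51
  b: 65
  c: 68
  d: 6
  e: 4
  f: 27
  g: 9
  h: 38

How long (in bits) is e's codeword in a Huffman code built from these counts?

6

Repeatedly merge the two smallest:
combine e(4), d(6) → 10
combine g(9), 10 → 19
combine 19, f(27) → 46
combine h(38), 46 → 84
combine a(51), b(65) → 116
combine c(68), 84 → 152
combine 116, 152 → 268
The subtree containing e is merged 6 times, so code length = 6.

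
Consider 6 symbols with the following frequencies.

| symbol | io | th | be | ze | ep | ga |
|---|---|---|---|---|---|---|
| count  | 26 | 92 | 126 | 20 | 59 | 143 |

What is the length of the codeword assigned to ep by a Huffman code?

Repeatedly merge the two smallest:
merge ze(20) and io(26): 46
merge 46 and ep(59): 105
merge th(92) and 105: 197
merge be(126) and ga(143): 269
merge 197 and 269: 466
The subtree containing ep is merged 3 times, so code length = 3.

3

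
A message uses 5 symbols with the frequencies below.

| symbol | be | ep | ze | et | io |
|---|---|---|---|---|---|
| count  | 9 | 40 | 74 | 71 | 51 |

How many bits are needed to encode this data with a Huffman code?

Build the Huffman tree bottom-up:
combine be(9), ep(40) → 49
combine 49, io(51) → 100
combine et(71), ze(74) → 145
combine 100, 145 → 245
The encoded length is the sum of every internal node's weight: 49 + 100 + 145 + 245 = 539 bits.

539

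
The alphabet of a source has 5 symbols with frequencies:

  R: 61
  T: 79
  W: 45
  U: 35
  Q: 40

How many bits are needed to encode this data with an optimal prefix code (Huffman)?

Greedily combine the two least-frequent nodes:
combine U(35), Q(40) → 75
combine W(45), R(61) → 106
combine 75, T(79) → 154
combine 106, 154 → 260
Total encoded bits = sum of merged weights = 75 + 106 + 154 + 260 = 595.

595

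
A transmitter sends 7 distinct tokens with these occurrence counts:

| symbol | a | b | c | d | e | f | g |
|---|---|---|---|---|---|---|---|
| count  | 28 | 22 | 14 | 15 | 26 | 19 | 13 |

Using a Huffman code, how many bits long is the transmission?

383

Build the Huffman tree bottom-up:
g(13) + c(14) → 27
d(15) + f(19) → 34
b(22) + e(26) → 48
27 + a(28) → 55
34 + 48 → 82
55 + 82 → 137
Each symbol's bit-cost is frequency × depth; summing gives 383 bits (equivalently 27 + 34 + 48 + 55 + 82 + 137).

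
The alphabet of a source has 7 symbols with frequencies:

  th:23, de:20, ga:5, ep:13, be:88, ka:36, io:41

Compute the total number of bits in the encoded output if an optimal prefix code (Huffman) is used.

558

Build the Huffman tree bottom-up:
merge ga(5) and ep(13): 18
merge 18 and de(20): 38
merge th(23) and ka(36): 59
merge 38 and io(41): 79
merge 59 and 79: 138
merge be(88) and 138: 226
Total encoded bits = sum of merged weights = 18 + 38 + 59 + 79 + 138 + 226 = 558.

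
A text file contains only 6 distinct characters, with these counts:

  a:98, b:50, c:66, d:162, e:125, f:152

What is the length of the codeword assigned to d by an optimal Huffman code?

2

Huffman merges, smallest pair first:
merge b(50) and c(66): 116
merge a(98) and 116: 214
merge e(125) and f(152): 277
merge d(162) and 214: 376
merge 277 and 376: 653
The subtree containing d is merged 2 times, so code length = 2.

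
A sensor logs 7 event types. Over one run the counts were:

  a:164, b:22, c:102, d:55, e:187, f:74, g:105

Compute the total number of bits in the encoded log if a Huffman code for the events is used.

Greedily combine the two least-frequent nodes:
combine b(22), d(55) → 77
combine f(74), 77 → 151
combine c(102), g(105) → 207
combine 151, a(164) → 315
combine e(187), 207 → 394
combine 315, 394 → 709
Total encoded bits = sum of merged weights = 77 + 151 + 207 + 315 + 394 + 709 = 1853.

1853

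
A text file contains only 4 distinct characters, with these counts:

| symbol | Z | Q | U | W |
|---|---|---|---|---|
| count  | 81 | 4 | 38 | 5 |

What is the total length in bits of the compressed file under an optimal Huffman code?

Greedily combine the two least-frequent nodes:
merge Q(4) and W(5): 9
merge 9 and U(38): 47
merge 47 and Z(81): 128
Each symbol's bit-cost is frequency × depth; summing gives 184 bits (equivalently 9 + 47 + 128).

184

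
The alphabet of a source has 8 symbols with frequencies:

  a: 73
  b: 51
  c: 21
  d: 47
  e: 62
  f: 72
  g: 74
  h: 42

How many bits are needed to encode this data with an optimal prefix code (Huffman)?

Merge the two smallest weights repeatedly:
c(21) + h(42) → 63
d(47) + b(51) → 98
e(62) + 63 → 125
f(72) + a(73) → 145
g(74) + 98 → 172
125 + 145 → 270
172 + 270 → 442
Each symbol's bit-cost is frequency × depth; summing gives 1315 bits (equivalently 63 + 98 + 125 + 145 + 172 + 270 + 442).

1315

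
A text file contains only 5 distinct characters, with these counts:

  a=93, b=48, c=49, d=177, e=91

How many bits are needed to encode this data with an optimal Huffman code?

Merge the two smallest weights repeatedly:
merge b(48) and c(49): 97
merge e(91) and a(93): 184
merge 97 and d(177): 274
merge 184 and 274: 458
The encoded length is the sum of every internal node's weight: 97 + 184 + 274 + 458 = 1013 bits.

1013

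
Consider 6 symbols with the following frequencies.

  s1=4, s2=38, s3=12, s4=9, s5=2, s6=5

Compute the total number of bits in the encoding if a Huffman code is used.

Merge the two smallest weights repeatedly:
combine s5(2), s1(4) → 6
combine s6(5), 6 → 11
combine s4(9), 11 → 20
combine s3(12), 20 → 32
combine 32, s2(38) → 70
The encoded length is the sum of every internal node's weight: 6 + 11 + 20 + 32 + 70 = 139 bits.

139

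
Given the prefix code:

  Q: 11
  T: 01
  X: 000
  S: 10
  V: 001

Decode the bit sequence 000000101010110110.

XXSSSQTS

Read left to right; each codeword is recognised as soon as it completes (prefix code):
  000→X | 000→X | 10→S | 10→S | 10→S | 11→Q | 01→T | 10→S
Decoded message: XXSSSQTS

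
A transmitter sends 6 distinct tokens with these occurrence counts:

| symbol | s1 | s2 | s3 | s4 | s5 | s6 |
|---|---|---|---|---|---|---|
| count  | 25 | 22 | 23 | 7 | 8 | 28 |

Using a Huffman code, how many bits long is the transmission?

Merge the two smallest weights repeatedly:
s4(7) + s5(8) → 15
15 + s2(22) → 37
s3(23) + s1(25) → 48
s6(28) + 37 → 65
48 + 65 → 113
Total encoded bits = sum of merged weights = 15 + 37 + 48 + 65 + 113 = 278.

278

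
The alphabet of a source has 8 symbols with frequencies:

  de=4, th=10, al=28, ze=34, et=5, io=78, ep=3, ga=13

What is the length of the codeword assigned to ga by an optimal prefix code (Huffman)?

3

Build the tree from the bottom:
combine ep(3), de(4) → 7
combine et(5), 7 → 12
combine th(10), 12 → 22
combine ga(13), 22 → 35
combine al(28), ze(34) → 62
combine 35, 62 → 97
combine io(78), 97 → 175
ga sits 3 levels below the root, so its codeword is 3 bits.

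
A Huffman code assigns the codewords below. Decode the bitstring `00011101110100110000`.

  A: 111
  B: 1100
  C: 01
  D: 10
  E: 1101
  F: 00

Read left to right; each codeword is recognised as soon as it completes (prefix code):
  00→F | 01→C | 1101→E | 1101→E | 00→F | 1100→B | 00→F
Decoded message: FCEEFBF

FCEEFBF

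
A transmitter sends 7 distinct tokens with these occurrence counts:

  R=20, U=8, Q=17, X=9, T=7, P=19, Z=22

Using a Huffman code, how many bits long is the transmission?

Greedily combine the two least-frequent nodes:
T(7) + U(8) → 15
X(9) + 15 → 24
Q(17) + P(19) → 36
R(20) + Z(22) → 42
24 + 36 → 60
42 + 60 → 102
The encoded length is the sum of every internal node's weight: 15 + 24 + 36 + 42 + 60 + 102 = 279 bits.

279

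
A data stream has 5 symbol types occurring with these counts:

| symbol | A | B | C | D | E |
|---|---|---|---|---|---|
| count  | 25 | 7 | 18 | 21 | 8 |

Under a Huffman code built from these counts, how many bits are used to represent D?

2

Build the tree from the bottom:
combine B(7), E(8) → 15
combine 15, C(18) → 33
combine D(21), A(25) → 46
combine 33, 46 → 79
D sits 2 levels below the root, so its codeword is 2 bits.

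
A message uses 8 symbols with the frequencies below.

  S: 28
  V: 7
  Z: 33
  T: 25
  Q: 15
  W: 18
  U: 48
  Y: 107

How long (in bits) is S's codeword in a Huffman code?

Build the tree from the bottom:
merge V(7) and Q(15): 22
merge W(18) and 22: 40
merge T(25) and S(28): 53
merge Z(33) and 40: 73
merge U(48) and 53: 101
merge 73 and 101: 174
merge Y(107) and 174: 281
The subtree containing S is merged 4 times, so code length = 4.

4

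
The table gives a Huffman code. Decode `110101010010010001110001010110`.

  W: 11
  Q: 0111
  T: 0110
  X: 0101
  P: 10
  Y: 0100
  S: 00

WXYPYQSXT

Read left to right; each codeword is recognised as soon as it completes (prefix code):
  11→W | 0101→X | 0100→Y | 10→P | 0100→Y | 0111→Q | 00→S | 0101→X | 0110→T
Decoded message: WXYPYQSXT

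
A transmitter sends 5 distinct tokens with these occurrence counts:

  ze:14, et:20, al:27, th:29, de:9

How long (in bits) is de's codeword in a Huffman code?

3

Repeatedly merge the two smallest:
de(9) + ze(14) → 23
et(20) + 23 → 43
al(27) + th(29) → 56
43 + 56 → 99
de's leaf is at depth 3, giving a 3-bit codeword.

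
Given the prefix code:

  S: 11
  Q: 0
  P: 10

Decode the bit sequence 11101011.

SPPS

Read left to right; each codeword is recognised as soon as it completes (prefix code):
  11→S | 10→P | 10→P | 11→S
Decoded message: SPPS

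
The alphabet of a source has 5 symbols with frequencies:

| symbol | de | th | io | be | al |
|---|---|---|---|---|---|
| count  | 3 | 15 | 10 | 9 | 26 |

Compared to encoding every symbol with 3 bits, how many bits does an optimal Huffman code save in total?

Fixed-length: 3 bits × 63 symbols = 189 bits.
Huffman merges:
combine de(3), be(9) → 12
combine io(10), 12 → 22
combine th(15), 22 → 37
combine al(26), 37 → 63
Huffman total = 12 + 22 + 37 + 63 = 134 bits.
Saving = 189 − 134 = 55 bits.

55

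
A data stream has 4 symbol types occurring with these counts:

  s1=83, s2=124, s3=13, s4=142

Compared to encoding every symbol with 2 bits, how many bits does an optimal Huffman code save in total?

Fixed-length: 2 bits × 362 symbols = 724 bits.
Huffman merges:
merge s3(13) and s1(83): 96
merge 96 and s2(124): 220
merge s4(142) and 220: 362
Huffman total = 96 + 220 + 362 = 678 bits.
Saving = 724 − 678 = 46 bits.

46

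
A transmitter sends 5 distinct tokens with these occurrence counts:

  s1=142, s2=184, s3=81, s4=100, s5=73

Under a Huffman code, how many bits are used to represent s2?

Huffman merges, smallest pair first:
s5(73) + s3(81) → 154
s4(100) + s1(142) → 242
154 + s2(184) → 338
242 + 338 → 580
s2 sits 2 levels below the root, so its codeword is 2 bits.

2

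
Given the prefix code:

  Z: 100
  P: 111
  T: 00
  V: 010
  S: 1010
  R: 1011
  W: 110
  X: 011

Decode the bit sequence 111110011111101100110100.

PWXPRTWZ

Read left to right; each codeword is recognised as soon as it completes (prefix code):
  111→P | 110→W | 011→X | 111→P | 1011→R | 00→T | 110→W | 100→Z
Decoded message: PWXPRTWZ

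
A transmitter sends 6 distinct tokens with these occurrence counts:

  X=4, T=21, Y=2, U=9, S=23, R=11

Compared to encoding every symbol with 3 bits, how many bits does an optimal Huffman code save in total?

49

Fixed-length: 3 bits × 70 symbols = 210 bits.
Huffman merges:
merge Y(2) and X(4): 6
merge 6 and U(9): 15
merge R(11) and 15: 26
merge T(21) and S(23): 44
merge 26 and 44: 70
Huffman total = 6 + 15 + 26 + 44 + 70 = 161 bits.
Saving = 210 − 161 = 49 bits.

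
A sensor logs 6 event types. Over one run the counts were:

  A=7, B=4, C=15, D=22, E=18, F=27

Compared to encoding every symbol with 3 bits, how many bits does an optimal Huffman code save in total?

Fixed-length: 3 bits × 93 symbols = 279 bits.
Huffman merges:
merge B(4) and A(7): 11
merge 11 and C(15): 26
merge E(18) and D(22): 40
merge 26 and F(27): 53
merge 40 and 53: 93
Huffman total = 11 + 26 + 40 + 53 + 93 = 223 bits.
Saving = 279 − 223 = 56 bits.

56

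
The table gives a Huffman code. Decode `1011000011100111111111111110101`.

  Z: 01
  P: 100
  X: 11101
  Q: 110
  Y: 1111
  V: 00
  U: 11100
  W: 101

Read left to right; each codeword is recognised as soon as it completes (prefix code):
  101→W | 100→P | 00→V | 11100→U | 1111→Y | 1111→Y | 1111→Y | 110→Q | 101→W
Decoded message: WPVUYYYQW

WPVUYYYQW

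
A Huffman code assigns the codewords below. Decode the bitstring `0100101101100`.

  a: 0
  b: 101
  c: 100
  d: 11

Read left to right; each codeword is recognised as soon as it completes (prefix code):
  0→a | 100→c | 101→b | 101→b | 100→c
Decoded message: acbbc

acbbc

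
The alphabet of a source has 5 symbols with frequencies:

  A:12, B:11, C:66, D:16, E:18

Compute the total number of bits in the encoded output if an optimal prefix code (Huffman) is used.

237

Build the Huffman tree bottom-up:
combine B(11), A(12) → 23
combine D(16), E(18) → 34
combine 23, 34 → 57
combine 57, C(66) → 123
The encoded length is the sum of every internal node's weight: 23 + 34 + 57 + 123 = 237 bits.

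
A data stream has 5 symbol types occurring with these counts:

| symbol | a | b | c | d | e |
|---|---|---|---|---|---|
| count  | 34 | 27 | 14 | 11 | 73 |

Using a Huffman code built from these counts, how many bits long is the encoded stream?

Build the Huffman tree bottom-up:
merge d(11) and c(14): 25
merge 25 and b(27): 52
merge a(34) and 52: 86
merge e(73) and 86: 159
Total encoded bits = sum of merged weights = 25 + 52 + 86 + 159 = 322.

322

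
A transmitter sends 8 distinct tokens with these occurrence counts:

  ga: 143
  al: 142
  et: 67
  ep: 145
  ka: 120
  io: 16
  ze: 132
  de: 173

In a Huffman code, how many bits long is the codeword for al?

3

Repeatedly merge the two smallest:
merge io(16) and et(67): 83
merge 83 and ka(120): 203
merge ze(132) and al(142): 274
merge ga(143) and ep(145): 288
merge de(173) and 203: 376
merge 274 and 288: 562
merge 376 and 562: 938
The subtree containing al is merged 3 times, so code length = 3.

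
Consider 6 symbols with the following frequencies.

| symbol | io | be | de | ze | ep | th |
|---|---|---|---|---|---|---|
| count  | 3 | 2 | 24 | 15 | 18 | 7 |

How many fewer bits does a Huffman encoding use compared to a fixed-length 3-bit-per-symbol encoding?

Fixed-length: 3 bits × 69 symbols = 207 bits.
Huffman merges:
merge be(2) and io(3): 5
merge 5 and th(7): 12
merge 12 and ze(15): 27
merge ep(18) and de(24): 42
merge 27 and 42: 69
Huffman total = 5 + 12 + 27 + 42 + 69 = 155 bits.
Saving = 207 − 155 = 52 bits.

52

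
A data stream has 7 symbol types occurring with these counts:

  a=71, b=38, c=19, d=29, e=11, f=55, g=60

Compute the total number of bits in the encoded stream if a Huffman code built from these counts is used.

Greedily combine the two least-frequent nodes:
merge e(11) and c(19): 30
merge d(29) and 30: 59
merge b(38) and f(55): 93
merge 59 and g(60): 119
merge a(71) and 93: 164
merge 119 and 164: 283
Total encoded bits = sum of merged weights = 30 + 59 + 93 + 119 + 164 + 283 = 748.

748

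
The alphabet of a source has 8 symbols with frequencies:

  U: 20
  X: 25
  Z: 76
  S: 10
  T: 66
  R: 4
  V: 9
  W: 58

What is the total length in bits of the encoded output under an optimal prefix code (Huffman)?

Build the Huffman tree bottom-up:
combine R(4), V(9) → 13
combine S(10), 13 → 23
combine U(20), 23 → 43
combine X(25), 43 → 68
combine W(58), T(66) → 124
combine 68, Z(76) → 144
combine 124, 144 → 268
Total encoded bits = sum of merged weights = 13 + 23 + 43 + 68 + 124 + 144 + 268 = 683.

683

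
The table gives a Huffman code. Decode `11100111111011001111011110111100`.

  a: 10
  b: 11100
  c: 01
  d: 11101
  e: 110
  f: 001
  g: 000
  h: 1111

bheecddb

Read left to right; each codeword is recognised as soon as it completes (prefix code):
  11100→b | 1111→h | 110→e | 110→e | 01→c | 11101→d | 11101→d | 11100→b
Decoded message: bheecddb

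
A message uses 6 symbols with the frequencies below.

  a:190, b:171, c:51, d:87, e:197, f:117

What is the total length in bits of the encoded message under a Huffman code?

Greedily combine the two least-frequent nodes:
merge c(51) and d(87): 138
merge f(117) and 138: 255
merge b(171) and a(190): 361
merge e(197) and 255: 452
merge 361 and 452: 813
Total encoded bits = sum of merged weights = 138 + 255 + 361 + 452 + 813 = 2019.

2019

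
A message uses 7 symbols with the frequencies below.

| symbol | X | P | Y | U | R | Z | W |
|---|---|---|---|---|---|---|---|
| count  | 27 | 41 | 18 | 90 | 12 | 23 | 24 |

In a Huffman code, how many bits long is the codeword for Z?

Huffman merges, smallest pair first:
combine R(12), Y(18) → 30
combine Z(23), W(24) → 47
combine X(27), 30 → 57
combine P(41), 47 → 88
combine 57, 88 → 145
combine U(90), 145 → 235
Z sits 4 levels below the root, so its codeword is 4 bits.

4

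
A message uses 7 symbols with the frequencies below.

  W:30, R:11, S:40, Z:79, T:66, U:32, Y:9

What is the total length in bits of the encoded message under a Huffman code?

676

Greedily combine the two least-frequent nodes:
combine Y(9), R(11) → 20
combine 20, W(30) → 50
combine U(32), S(40) → 72
combine 50, T(66) → 116
combine 72, Z(79) → 151
combine 116, 151 → 267
Total encoded bits = sum of merged weights = 20 + 50 + 72 + 116 + 151 + 267 = 676.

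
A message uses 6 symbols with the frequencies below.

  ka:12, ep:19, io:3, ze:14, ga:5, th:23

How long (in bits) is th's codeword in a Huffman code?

Repeatedly merge the two smallest:
merge io(3) and ga(5): 8
merge 8 and ka(12): 20
merge ze(14) and ep(19): 33
merge 20 and th(23): 43
merge 33 and 43: 76
th's leaf is at depth 2, giving a 2-bit codeword.

2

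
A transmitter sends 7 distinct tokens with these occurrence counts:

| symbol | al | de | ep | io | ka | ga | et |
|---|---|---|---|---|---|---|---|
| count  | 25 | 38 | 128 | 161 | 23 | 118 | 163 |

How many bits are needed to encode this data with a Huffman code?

Build the Huffman tree bottom-up:
merge ka(23) and al(25): 48
merge de(38) and 48: 86
merge 86 and ga(118): 204
merge ep(128) and io(161): 289
merge et(163) and 204: 367
merge 289 and 367: 656
Each symbol's bit-cost is frequency × depth; summing gives 1650 bits (equivalently 48 + 86 + 204 + 289 + 367 + 656).

1650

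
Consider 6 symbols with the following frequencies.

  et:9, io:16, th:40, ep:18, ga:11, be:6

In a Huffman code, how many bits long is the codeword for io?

3

Huffman merges, smallest pair first:
merge be(6) and et(9): 15
merge ga(11) and 15: 26
merge io(16) and ep(18): 34
merge 26 and 34: 60
merge th(40) and 60: 100
The subtree containing io is merged 3 times, so code length = 3.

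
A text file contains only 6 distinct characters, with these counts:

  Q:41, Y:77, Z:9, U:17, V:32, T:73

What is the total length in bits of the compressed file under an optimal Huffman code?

582

Greedily combine the two least-frequent nodes:
merge Z(9) and U(17): 26
merge 26 and V(32): 58
merge Q(41) and 58: 99
merge T(73) and Y(77): 150
merge 99 and 150: 249
Each symbol's bit-cost is frequency × depth; summing gives 582 bits (equivalently 26 + 58 + 99 + 150 + 249).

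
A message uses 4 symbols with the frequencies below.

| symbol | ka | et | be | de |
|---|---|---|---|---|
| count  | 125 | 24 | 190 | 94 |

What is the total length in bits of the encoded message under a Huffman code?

Merge the two smallest weights repeatedly:
et(24) + de(94) → 118
118 + ka(125) → 243
be(190) + 243 → 433
Total encoded bits = sum of merged weights = 118 + 243 + 433 = 794.

794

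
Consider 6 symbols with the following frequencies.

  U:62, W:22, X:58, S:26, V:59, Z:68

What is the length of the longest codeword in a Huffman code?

Merge the two lowest-weight nodes at each step:
W(22) + S(26) → 48
48 + X(58) → 106
V(59) + U(62) → 121
Z(68) + 106 → 174
121 + 174 → 295
The first pair merged (W, S) ends up deepest, at depth 4.

4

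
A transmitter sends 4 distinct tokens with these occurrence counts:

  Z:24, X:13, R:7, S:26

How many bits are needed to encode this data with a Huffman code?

134

Build the Huffman tree bottom-up:
combine R(7), X(13) → 20
combine 20, Z(24) → 44
combine S(26), 44 → 70
The encoded length is the sum of every internal node's weight: 20 + 44 + 70 = 134 bits.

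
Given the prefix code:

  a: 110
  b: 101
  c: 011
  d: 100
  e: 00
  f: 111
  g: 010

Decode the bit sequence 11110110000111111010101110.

fbdeffgba

Read left to right; each codeword is recognised as soon as it completes (prefix code):
  111→f | 101→b | 100→d | 00→e | 111→f | 111→f | 010→g | 101→b | 110→a
Decoded message: fbdeffgba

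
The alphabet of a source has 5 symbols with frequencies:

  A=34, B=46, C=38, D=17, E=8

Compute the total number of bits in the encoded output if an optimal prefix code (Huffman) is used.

Greedily combine the two least-frequent nodes:
merge E(8) and D(17): 25
merge 25 and A(34): 59
merge C(38) and B(46): 84
merge 59 and 84: 143
Total encoded bits = sum of merged weights = 25 + 59 + 84 + 143 = 311.

311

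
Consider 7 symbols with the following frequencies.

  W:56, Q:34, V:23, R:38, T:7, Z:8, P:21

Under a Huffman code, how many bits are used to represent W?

Repeatedly merge the two smallest:
merge T(7) and Z(8): 15
merge 15 and P(21): 36
merge V(23) and Q(34): 57
merge 36 and R(38): 74
merge W(56) and 57: 113
merge 74 and 113: 187
The subtree containing W is merged 2 times, so code length = 2.

2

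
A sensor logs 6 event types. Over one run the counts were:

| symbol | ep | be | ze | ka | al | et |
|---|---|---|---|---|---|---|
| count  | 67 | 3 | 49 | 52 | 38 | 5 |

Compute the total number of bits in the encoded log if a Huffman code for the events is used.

482

Greedily combine the two least-frequent nodes:
merge be(3) and et(5): 8
merge 8 and al(38): 46
merge 46 and ze(49): 95
merge ka(52) and ep(67): 119
merge 95 and 119: 214
Each symbol's bit-cost is frequency × depth; summing gives 482 bits (equivalently 8 + 46 + 95 + 119 + 214).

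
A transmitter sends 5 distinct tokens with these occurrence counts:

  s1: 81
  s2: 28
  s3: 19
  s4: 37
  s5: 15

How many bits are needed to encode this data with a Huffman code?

375

Greedily combine the two least-frequent nodes:
merge s5(15) and s3(19): 34
merge s2(28) and 34: 62
merge s4(37) and 62: 99
merge s1(81) and 99: 180
Total encoded bits = sum of merged weights = 34 + 62 + 99 + 180 = 375.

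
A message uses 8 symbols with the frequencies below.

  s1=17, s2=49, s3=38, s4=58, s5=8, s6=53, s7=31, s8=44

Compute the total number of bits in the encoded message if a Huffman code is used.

861

Merge the two smallest weights repeatedly:
merge s5(8) and s1(17): 25
merge 25 and s7(31): 56
merge s3(38) and s8(44): 82
merge s2(49) and s6(53): 102
merge 56 and s4(58): 114
merge 82 and 102: 184
merge 114 and 184: 298
Each symbol's bit-cost is frequency × depth; summing gives 861 bits (equivalently 25 + 56 + 82 + 102 + 114 + 184 + 298).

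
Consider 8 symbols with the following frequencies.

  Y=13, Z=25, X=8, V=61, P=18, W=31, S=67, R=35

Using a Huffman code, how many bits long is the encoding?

706

Merge the two smallest weights repeatedly:
combine X(8), Y(13) → 21
combine P(18), 21 → 39
combine Z(25), W(31) → 56
combine R(35), 39 → 74
combine 56, V(61) → 117
combine S(67), 74 → 141
combine 117, 141 → 258
The encoded length is the sum of every internal node's weight: 21 + 39 + 56 + 74 + 117 + 141 + 258 = 706 bits.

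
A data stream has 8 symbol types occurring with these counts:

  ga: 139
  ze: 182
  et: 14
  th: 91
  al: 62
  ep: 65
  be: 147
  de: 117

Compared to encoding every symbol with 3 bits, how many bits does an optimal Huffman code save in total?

Fixed-length: 3 bits × 817 symbols = 2451 bits.
Huffman merges:
combine et(14), al(62) → 76
combine ep(65), 76 → 141
combine th(91), de(117) → 208
combine ga(139), 141 → 280
combine be(147), ze(182) → 329
combine 208, 280 → 488
combine 329, 488 → 817
Huffman total = 76 + 141 + 208 + 280 + 329 + 488 + 817 = 2339 bits.
Saving = 2451 − 2339 = 112 bits.

112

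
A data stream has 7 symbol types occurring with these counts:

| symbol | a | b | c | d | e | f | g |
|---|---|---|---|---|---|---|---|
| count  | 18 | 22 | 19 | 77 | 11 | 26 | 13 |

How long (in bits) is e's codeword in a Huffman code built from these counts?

4

Repeatedly merge the two smallest:
e(11) + g(13) → 24
a(18) + c(19) → 37
b(22) + 24 → 46
f(26) + 37 → 63
46 + 63 → 109
d(77) + 109 → 186
e sits 4 levels below the root, so its codeword is 4 bits.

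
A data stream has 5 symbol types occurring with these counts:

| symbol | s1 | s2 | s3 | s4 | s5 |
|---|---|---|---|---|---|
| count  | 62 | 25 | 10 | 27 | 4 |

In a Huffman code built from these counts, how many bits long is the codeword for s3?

4

Huffman merges, smallest pair first:
s5(4) + s3(10) → 14
14 + s2(25) → 39
s4(27) + 39 → 66
s1(62) + 66 → 128
The subtree containing s3 is merged 4 times, so code length = 4.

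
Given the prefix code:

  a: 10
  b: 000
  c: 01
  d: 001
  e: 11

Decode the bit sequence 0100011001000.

cbedb

Read left to right; each codeword is recognised as soon as it completes (prefix code):
  01→c | 000→b | 11→e | 001→d | 000→b
Decoded message: cbedb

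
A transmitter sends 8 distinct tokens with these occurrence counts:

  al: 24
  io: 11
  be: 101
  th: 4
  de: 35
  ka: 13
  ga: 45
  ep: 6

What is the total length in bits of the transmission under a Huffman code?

Merge the two smallest weights repeatedly:
merge th(4) and ep(6): 10
merge 10 and io(11): 21
merge ka(13) and 21: 34
merge al(24) and 34: 58
merge de(35) and ga(45): 80
merge 58 and 80: 138
merge be(101) and 138: 239
The encoded length is the sum of every internal node's weight: 10 + 21 + 34 + 58 + 80 + 138 + 239 = 580 bits.

580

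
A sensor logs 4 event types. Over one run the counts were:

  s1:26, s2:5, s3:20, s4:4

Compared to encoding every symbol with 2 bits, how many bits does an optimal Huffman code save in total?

Fixed-length: 2 bits × 55 symbols = 110 bits.
Huffman merges:
merge s4(4) and s2(5): 9
merge 9 and s3(20): 29
merge s1(26) and 29: 55
Huffman total = 9 + 29 + 55 = 93 bits.
Saving = 110 − 93 = 17 bits.

17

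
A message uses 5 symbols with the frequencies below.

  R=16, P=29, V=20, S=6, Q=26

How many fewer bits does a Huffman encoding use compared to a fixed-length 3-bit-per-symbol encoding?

75

Fixed-length: 3 bits × 97 symbols = 291 bits.
Huffman merges:
combine S(6), R(16) → 22
combine V(20), 22 → 42
combine Q(26), P(29) → 55
combine 42, 55 → 97
Huffman total = 22 + 42 + 55 + 97 = 216 bits.
Saving = 291 − 216 = 75 bits.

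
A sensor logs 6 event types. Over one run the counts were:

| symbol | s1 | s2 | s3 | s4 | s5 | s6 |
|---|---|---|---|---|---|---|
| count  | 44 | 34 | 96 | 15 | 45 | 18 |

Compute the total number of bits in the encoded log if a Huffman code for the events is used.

Build the Huffman tree bottom-up:
merge s4(15) and s6(18): 33
merge 33 and s2(34): 67
merge s1(44) and s5(45): 89
merge 67 and 89: 156
merge s3(96) and 156: 252
The encoded length is the sum of every internal node's weight: 33 + 67 + 89 + 156 + 252 = 597 bits.

597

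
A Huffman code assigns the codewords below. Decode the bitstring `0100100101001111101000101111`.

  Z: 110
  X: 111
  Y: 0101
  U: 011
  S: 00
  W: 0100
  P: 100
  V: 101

WPVSXZPYX

Read left to right; each codeword is recognised as soon as it completes (prefix code):
  0100→W | 100→P | 101→V | 00→S | 111→X | 110→Z | 100→P | 0101→Y | 111→X
Decoded message: WPVSXZPYX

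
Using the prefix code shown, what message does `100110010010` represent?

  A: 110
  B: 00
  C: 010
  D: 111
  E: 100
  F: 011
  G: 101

EACC

Read left to right; each codeword is recognised as soon as it completes (prefix code):
  100→E | 110→A | 010→C | 010→C
Decoded message: EACC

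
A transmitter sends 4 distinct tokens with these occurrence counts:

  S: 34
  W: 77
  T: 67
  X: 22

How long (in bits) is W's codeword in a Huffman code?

1

Repeatedly merge the two smallest:
merge X(22) and S(34): 56
merge 56 and T(67): 123
merge W(77) and 123: 200
W is a child of the root — depth 1, so its codeword is a single bit.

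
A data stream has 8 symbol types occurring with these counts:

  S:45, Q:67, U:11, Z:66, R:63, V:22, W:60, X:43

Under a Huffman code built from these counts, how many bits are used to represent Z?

3

Build the tree from the bottom:
U(11) + V(22) → 33
33 + X(43) → 76
S(45) + W(60) → 105
R(63) + Z(66) → 129
Q(67) + 76 → 143
105 + 129 → 234
143 + 234 → 377
Z sits 3 levels below the root, so its codeword is 3 bits.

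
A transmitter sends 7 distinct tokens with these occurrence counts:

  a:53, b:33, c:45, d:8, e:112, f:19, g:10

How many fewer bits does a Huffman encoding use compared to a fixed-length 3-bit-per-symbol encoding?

Fixed-length: 3 bits × 280 symbols = 840 bits.
Huffman merges:
merge d(8) and g(10): 18
merge 18 and f(19): 37
merge b(33) and 37: 70
merge c(45) and a(53): 98
merge 70 and 98: 168
merge e(112) and 168: 280
Huffman total = 18 + 37 + 70 + 98 + 168 + 280 = 671 bits.
Saving = 840 − 671 = 169 bits.

169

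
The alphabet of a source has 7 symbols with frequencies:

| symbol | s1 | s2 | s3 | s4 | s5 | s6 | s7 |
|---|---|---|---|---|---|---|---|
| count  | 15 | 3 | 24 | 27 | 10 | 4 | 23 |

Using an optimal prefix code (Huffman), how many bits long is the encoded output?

Greedily combine the two least-frequent nodes:
s2(3) + s6(4) → 7
7 + s5(10) → 17
s1(15) + 17 → 32
s7(23) + s3(24) → 47
s4(27) + 32 → 59
47 + 59 → 106
The encoded length is the sum of every internal node's weight: 7 + 17 + 32 + 47 + 59 + 106 = 268 bits.

268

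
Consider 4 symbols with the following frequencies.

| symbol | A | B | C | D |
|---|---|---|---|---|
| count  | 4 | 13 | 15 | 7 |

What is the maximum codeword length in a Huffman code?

3

Merge the two lowest-weight nodes at each step:
A(4) + D(7) → 11
11 + B(13) → 24
C(15) + 24 → 39
The first pair merged (A, D) ends up deepest, at depth 3.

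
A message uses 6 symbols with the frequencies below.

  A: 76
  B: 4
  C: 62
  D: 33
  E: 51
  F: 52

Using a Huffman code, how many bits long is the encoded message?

681

Merge the two smallest weights repeatedly:
B(4) + D(33) → 37
37 + E(51) → 88
F(52) + C(62) → 114
A(76) + 88 → 164
114 + 164 → 278
The encoded length is the sum of every internal node's weight: 37 + 88 + 114 + 164 + 278 = 681 bits.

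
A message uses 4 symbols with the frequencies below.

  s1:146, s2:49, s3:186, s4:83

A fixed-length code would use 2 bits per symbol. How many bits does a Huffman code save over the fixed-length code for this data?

54

Fixed-length: 2 bits × 464 symbols = 928 bits.
Huffman merges:
merge s2(49) and s4(83): 132
merge 132 and s1(146): 278
merge s3(186) and 278: 464
Huffman total = 132 + 278 + 464 = 874 bits.
Saving = 928 − 874 = 54 bits.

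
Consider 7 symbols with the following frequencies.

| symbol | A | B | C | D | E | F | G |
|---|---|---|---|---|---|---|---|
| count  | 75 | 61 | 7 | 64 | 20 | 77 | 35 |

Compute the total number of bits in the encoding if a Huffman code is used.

890

Greedily combine the two least-frequent nodes:
merge C(7) and E(20): 27
merge 27 and G(35): 62
merge B(61) and 62: 123
merge D(64) and A(75): 139
merge F(77) and 123: 200
merge 139 and 200: 339
The encoded length is the sum of every internal node's weight: 27 + 62 + 123 + 139 + 200 + 339 = 890 bits.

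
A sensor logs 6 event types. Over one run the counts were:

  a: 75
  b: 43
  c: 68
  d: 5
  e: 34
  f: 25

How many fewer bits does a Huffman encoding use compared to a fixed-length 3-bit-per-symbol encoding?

156

Fixed-length: 3 bits × 250 symbols = 750 bits.
Huffman merges:
combine d(5), f(25) → 30
combine 30, e(34) → 64
combine b(43), 64 → 107
combine c(68), a(75) → 143
combine 107, 143 → 250
Huffman total = 30 + 64 + 107 + 143 + 250 = 594 bits.
Saving = 750 − 594 = 156 bits.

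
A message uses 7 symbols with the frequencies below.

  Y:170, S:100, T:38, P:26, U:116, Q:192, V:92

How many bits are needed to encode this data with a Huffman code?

Merge the two smallest weights repeatedly:
merge P(26) and T(38): 64
merge 64 and V(92): 156
merge S(100) and U(116): 216
merge 156 and Y(170): 326
merge Q(192) and 216: 408
merge 326 and 408: 734
Total encoded bits = sum of merged weights = 64 + 156 + 216 + 326 + 408 + 734 = 1904.

1904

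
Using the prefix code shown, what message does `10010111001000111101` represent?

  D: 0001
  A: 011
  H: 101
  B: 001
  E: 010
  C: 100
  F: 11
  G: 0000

Read left to right; each codeword is recognised as soon as it completes (prefix code):
  100→C | 101→H | 11→F | 001→B | 0001→D | 11→F | 101→H
Decoded message: CHFBDFH

CHFBDFH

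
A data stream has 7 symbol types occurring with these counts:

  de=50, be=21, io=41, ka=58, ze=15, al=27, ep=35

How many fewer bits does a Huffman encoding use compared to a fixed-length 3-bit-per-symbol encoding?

Fixed-length: 3 bits × 247 symbols = 741 bits.
Huffman merges:
merge ze(15) and be(21): 36
merge al(27) and ep(35): 62
merge 36 and io(41): 77
merge de(50) and ka(58): 108
merge 62 and 77: 139
merge 108 and 139: 247
Huffman total = 36 + 62 + 77 + 108 + 139 + 247 = 669 bits.
Saving = 741 − 669 = 72 bits.

72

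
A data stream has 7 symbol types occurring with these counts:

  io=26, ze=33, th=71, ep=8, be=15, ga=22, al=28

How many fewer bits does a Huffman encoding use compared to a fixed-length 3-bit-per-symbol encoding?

81

Fixed-length: 3 bits × 203 symbols = 609 bits.
Huffman merges:
ep(8) + be(15) → 23
ga(22) + 23 → 45
io(26) + al(28) → 54
ze(33) + 45 → 78
54 + th(71) → 125
78 + 125 → 203
Huffman total = 23 + 45 + 54 + 78 + 125 + 203 = 528 bits.
Saving = 609 − 528 = 81 bits.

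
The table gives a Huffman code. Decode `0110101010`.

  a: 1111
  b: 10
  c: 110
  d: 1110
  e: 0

ecbbb

Read left to right; each codeword is recognised as soon as it completes (prefix code):
  0→e | 110→c | 10→b | 10→b | 10→b
Decoded message: ecbbb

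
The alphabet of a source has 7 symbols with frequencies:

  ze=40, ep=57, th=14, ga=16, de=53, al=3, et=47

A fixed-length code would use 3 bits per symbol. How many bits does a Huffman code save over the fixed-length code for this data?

107

Fixed-length: 3 bits × 230 symbols = 690 bits.
Huffman merges:
al(3) + th(14) → 17
ga(16) + 17 → 33
33 + ze(40) → 73
et(47) + de(53) → 100
ep(57) + 73 → 130
100 + 130 → 230
Huffman total = 17 + 33 + 73 + 100 + 130 + 230 = 583 bits.
Saving = 690 − 583 = 107 bits.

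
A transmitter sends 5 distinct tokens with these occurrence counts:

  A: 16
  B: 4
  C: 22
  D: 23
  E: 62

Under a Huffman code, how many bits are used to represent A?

4

Repeatedly merge the two smallest:
combine B(4), A(16) → 20
combine 20, C(22) → 42
combine D(23), 42 → 65
combine E(62), 65 → 127
The subtree containing A is merged 4 times, so code length = 4.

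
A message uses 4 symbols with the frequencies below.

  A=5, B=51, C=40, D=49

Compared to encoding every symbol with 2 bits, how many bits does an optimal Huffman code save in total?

6

Fixed-length: 2 bits × 145 symbols = 290 bits.
Huffman merges:
merge A(5) and C(40): 45
merge 45 and D(49): 94
merge B(51) and 94: 145
Huffman total = 45 + 94 + 145 = 284 bits.
Saving = 290 − 284 = 6 bits.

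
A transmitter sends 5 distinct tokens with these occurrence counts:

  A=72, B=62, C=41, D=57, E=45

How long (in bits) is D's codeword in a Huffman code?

2

Huffman merges, smallest pair first:
merge C(41) and E(45): 86
merge D(57) and B(62): 119
merge A(72) and 86: 158
merge 119 and 158: 277
D sits 2 levels below the root, so its codeword is 2 bits.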